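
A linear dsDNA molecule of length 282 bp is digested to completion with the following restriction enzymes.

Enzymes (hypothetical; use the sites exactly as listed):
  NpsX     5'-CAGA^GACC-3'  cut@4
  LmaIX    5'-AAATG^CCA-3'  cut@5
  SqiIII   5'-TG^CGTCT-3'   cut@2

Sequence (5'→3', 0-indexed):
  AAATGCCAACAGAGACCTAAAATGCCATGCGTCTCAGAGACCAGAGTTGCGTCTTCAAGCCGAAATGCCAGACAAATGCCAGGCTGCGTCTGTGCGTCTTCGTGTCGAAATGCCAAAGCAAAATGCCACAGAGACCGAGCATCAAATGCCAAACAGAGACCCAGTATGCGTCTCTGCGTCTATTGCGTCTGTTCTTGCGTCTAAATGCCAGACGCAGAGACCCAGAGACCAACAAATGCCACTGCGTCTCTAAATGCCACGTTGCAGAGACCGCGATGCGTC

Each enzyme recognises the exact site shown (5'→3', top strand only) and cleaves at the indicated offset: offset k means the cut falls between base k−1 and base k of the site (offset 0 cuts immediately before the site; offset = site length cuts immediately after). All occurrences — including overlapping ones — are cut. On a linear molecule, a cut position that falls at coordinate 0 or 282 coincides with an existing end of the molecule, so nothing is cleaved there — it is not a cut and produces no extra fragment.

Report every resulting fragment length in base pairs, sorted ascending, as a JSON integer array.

Site scan:
  NpsX (CAGAGACC, off=4): starts [9, 34, 128, 153, 214, 222, 264] → cuts [13, 38, 132, 157, 218, 226, 268]
  LmaIX (AAATGCCA, off=5): starts [0, 19, 62, 73, 107, 120, 143, 202, 233, 251] → cuts [5, 24, 67, 78, 112, 125, 148, 207, 238, 256]
  SqiIII (TGCGTCT, off=2): starts [27, 47, 84, 92, 166, 174, 183, 195, 242] → cuts [29, 49, 86, 94, 168, 176, 185, 197, 244]

Pooled cuts: [5, 13, 24, 29, 38, 49, 67, 78, 86, 94, 112, 125, 132, 148, 157, 168, 176, 185, 197, 207, 218, 226, 238, 244, 256, 268]

Fragments:
  [0,5): 5 bp
  [5,13): 8 bp
  [13,24): 11 bp
  [24,29): 5 bp
  [29,38): 9 bp
  [38,49): 11 bp
  [49,67): 18 bp
  [67,78): 11 bp
  [78,86): 8 bp
  [86,94): 8 bp
  [94,112): 18 bp
  [112,125): 13 bp
  [125,132): 7 bp
  [132,148): 16 bp
  [148,157): 9 bp
  [157,168): 11 bp
  [168,176): 8 bp
  [176,185): 9 bp
  [185,197): 12 bp
  [197,207): 10 bp
  [207,218): 11 bp
  [218,226): 8 bp
  [226,238): 12 bp
  [238,244): 6 bp
  [244,256): 12 bp
  [256,268): 12 bp
  [268,282): 14 bp

[5,5,6,7,8,8,8,8,8,9,9,9,10,11,11,11,11,11,12,12,12,12,13,14,16,18,18]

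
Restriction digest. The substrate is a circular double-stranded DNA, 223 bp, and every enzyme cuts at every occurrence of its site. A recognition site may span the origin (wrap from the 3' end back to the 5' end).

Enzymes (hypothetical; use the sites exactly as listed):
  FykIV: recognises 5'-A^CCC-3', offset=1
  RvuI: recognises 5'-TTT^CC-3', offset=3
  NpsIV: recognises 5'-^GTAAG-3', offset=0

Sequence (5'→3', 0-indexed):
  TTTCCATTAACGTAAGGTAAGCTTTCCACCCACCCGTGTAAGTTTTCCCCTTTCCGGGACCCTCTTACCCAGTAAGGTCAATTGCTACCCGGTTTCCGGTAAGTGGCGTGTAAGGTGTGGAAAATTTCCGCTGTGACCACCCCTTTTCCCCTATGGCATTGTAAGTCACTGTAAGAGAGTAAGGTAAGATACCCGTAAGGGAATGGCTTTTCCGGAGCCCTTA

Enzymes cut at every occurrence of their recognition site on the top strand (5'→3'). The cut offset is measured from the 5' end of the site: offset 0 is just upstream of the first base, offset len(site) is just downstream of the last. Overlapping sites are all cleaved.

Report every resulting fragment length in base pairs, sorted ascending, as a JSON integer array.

[3,3,3,4,4,5,5,5,6,7,8,8,8,8,8,8,9,9,10,11,12,13,15,16,17,18]

Per-enzyme occurrences:
  FykIV (ACCC, off=1): starts [27, 31, 58, 66, 86, 138, 190] → cuts [28, 32, 59, 67, 87, 139, 191]
  RvuI (TTTCC, off=3): starts [0, 22, 43, 50, 92, 124, 144, 208] → cuts [3, 25, 46, 53, 95, 127, 147, 211]
  NpsIV (GTAAG, off=0): starts [11, 16, 37, 71, 98, 109, 160, 170, 178, 183, 194] → cuts [11, 16, 37, 71, 98, 109, 160, 170, 178, 183, 194]

Pooled cuts: [3, 11, 16, 25, 28, 32, 37, 46, 53, 59, 67, 71, 87, 95, 98, 109, 127, 139, 147, 160, 170, 178, 183, 191, 194, 211]

Fragments:
  3→11: 8 bp
  11→16: 5 bp
  16→25: 9 bp
  25→28: 3 bp
  28→32: 4 bp
  32→37: 5 bp
  37→46: 9 bp
  46→53: 7 bp
  53→59: 6 bp
  59→67: 8 bp
  67→71: 4 bp
  71→87: 16 bp
  87→95: 8 bp
  95→98: 3 bp
  98→109: 11 bp
  109→127: 18 bp
  127→139: 12 bp
  139→147: 8 bp
  147→160: 13 bp
  160→170: 10 bp
  170→178: 8 bp
  178→183: 5 bp
  183→191: 8 bp
  191→194: 3 bp
  194→211: 17 bp
  211→3 (wrap): 223-211+3 = 15 bp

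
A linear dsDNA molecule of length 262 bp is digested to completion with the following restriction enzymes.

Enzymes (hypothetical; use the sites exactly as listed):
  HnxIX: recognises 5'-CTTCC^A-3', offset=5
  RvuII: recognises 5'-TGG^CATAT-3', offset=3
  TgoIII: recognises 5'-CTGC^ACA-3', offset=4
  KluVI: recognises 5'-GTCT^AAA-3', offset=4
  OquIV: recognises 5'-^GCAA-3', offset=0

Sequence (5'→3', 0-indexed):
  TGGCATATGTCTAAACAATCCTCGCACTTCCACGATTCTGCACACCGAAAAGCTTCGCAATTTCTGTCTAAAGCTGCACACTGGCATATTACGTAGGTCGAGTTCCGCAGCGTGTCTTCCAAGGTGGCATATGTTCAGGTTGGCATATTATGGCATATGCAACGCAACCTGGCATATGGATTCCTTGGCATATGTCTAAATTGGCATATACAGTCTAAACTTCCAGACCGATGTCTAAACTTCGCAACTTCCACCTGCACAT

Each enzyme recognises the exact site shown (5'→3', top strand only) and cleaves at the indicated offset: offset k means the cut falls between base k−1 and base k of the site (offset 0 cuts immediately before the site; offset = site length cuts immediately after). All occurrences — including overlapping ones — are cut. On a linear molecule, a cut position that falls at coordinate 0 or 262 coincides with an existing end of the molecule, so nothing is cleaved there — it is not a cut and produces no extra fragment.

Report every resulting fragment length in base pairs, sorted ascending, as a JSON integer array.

[3,4,5,5,6,7,7,7,7,8,8,9,9,9,9,10,10,12,12,13,15,16,16,19,36]

Scan for sites:
  HnxIX (CTTCCA, off=5): starts [26, 115, 219, 247] → cuts [31, 120, 224, 252]
  RvuII (TGGCATAT, off=3): starts [0, 81, 124, 140, 150, 169, 185, 201] → cuts [3, 84, 127, 143, 153, 172, 188, 204]
  TgoIII (CTGCACA, off=4): starts [37, 73, 254] → cuts [41, 77, 258]
  KluVI (GTCTAAA, off=4): starts [8, 65, 193, 212, 232] → cuts [12, 69, 197, 216, 236]
  OquIV (GCAA, off=0): starts [56, 158, 163, 243] → cuts [56, 158, 163, 243]

All cut coordinates (distinct, sorted): [3, 12, 31, 41, 56, 69, 77, 84, 120, 127, 143, 153, 158, 163, 172, 188, 197, 204, 216, 224, 236, 243, 252, 258]

Fragment lengths:
  [0,3): 3 bp
  [3,12): 9 bp
  [12,31): 19 bp
  [31,41): 10 bp
  [41,56): 15 bp
  [56,69): 13 bp
  [69,77): 8 bp
  [77,84): 7 bp
  [84,120): 36 bp
  [120,127): 7 bp
  [127,143): 16 bp
  [143,153): 10 bp
  [153,158): 5 bp
  [158,163): 5 bp
  [163,172): 9 bp
  [172,188): 16 bp
  [188,197): 9 bp
  [197,204): 7 bp
  [204,216): 12 bp
  [216,224): 8 bp
  [224,236): 12 bp
  [236,243): 7 bp
  [243,252): 9 bp
  [252,258): 6 bp
  [258,262): 4 bp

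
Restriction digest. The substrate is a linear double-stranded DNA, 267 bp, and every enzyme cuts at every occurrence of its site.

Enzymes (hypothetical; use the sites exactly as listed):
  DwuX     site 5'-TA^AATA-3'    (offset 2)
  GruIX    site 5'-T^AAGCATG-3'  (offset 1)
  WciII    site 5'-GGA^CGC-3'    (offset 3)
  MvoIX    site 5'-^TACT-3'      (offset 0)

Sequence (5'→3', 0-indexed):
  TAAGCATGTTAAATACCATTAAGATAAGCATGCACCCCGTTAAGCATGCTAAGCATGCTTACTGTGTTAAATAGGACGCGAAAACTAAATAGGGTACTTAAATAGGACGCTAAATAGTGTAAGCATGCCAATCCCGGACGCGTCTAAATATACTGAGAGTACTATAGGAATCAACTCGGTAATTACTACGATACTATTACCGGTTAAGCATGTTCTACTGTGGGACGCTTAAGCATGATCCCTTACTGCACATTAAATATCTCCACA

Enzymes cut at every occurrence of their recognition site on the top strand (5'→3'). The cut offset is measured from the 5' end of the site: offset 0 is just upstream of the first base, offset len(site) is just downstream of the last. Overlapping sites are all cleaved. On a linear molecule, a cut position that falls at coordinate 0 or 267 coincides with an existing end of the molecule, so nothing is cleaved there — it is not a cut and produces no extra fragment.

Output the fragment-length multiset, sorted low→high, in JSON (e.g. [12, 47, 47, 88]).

Site scan:
  DwuX (TAAATA, off=2): starts [9, 67, 85, 98, 110, 144, 253] → cuts [11, 69, 87, 100, 112, 146, 255]
  GruIX (TAAGCATG, off=1): starts [0, 24, 40, 49, 119, 204, 229] → cuts [1, 25, 41, 50, 120, 205, 230]
  WciII (GGACGC, off=3): starts [73, 104, 135, 222] → cuts [76, 107, 138, 225]
  MvoIX (TACT, off=0): starts [59, 94, 150, 159, 183, 191, 215, 243] → cuts [59, 94, 150, 159, 183, 191, 215, 243]

Pooled cuts: [1, 11, 25, 41, 50, 59, 69, 76, 87, 94, 100, 107, 112, 120, 138, 146, 150, 159, 183, 191, 205, 215, 225, 230, 243, 255]

Fragment lengths:
  [0,1): 1 bp
  [1,11): 10 bp
  [11,25): 14 bp
  [25,41): 16 bp
  [41,50): 9 bp
  [50,59): 9 bp
  [59,69): 10 bp
  [69,76): 7 bp
  [76,87): 11 bp
  [87,94): 7 bp
  [94,100): 6 bp
  [100,107): 7 bp
  [107,112): 5 bp
  [112,120): 8 bp
  [120,138): 18 bp
  [138,146): 8 bp
  [146,150): 4 bp
  [150,159): 9 bp
  [159,183): 24 bp
  [183,191): 8 bp
  [191,205): 14 bp
  [205,215): 10 bp
  [215,225): 10 bp
  [225,230): 5 bp
  [230,243): 13 bp
  [243,255): 12 bp
  [255,267): 12 bp

[1,4,5,5,6,7,7,7,8,8,8,9,9,9,10,10,10,10,11,12,12,13,14,14,16,18,24]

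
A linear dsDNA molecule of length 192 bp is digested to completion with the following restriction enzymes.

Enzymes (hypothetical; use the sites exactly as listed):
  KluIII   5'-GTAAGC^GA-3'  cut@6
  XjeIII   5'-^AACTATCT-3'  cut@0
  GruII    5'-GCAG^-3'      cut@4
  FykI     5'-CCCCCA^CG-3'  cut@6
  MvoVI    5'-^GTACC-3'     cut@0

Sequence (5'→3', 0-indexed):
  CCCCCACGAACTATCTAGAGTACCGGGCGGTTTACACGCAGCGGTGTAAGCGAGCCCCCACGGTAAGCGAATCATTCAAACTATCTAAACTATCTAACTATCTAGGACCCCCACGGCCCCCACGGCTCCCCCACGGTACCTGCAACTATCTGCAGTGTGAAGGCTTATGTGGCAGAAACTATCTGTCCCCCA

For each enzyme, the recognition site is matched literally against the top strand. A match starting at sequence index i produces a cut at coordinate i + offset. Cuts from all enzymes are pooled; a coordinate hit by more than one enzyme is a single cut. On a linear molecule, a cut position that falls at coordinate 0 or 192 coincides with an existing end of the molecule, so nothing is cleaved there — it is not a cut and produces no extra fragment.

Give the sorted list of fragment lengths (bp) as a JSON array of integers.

Per-enzyme occurrences:
  KluIII GTAAGCGA/6: at [45, 62] ⇒ [51, 68]
  XjeIII AACTATCT/0: at [8, 78, 87, 95, 143, 176] ⇒ [8, 78, 87, 95, 143, 176]
  GruII GCAG/4: at [37, 151, 171] ⇒ [41, 155, 175]
  FykI CCCCCACG/6: at [0, 54, 107, 116, 127] ⇒ [6, 60, 113, 122, 133]
  MvoVI GTACC/0: at [19, 135] ⇒ [19, 135]

Pooled cuts: [6, 8, 19, 41, 51, 60, 68, 78, 87, 95, 113, 122, 133, 135, 143, 155, 175, 176]

Fragments:
  [0,6): 6 bp
  [6,8): 2 bp
  [8,19): 11 bp
  [19,41): 22 bp
  [41,51): 10 bp
  [51,60): 9 bp
  [60,68): 8 bp
  [68,78): 10 bp
  [78,87): 9 bp
  [87,95): 8 bp
  [95,113): 18 bp
  [113,122): 9 bp
  [122,133): 11 bp
  [133,135): 2 bp
  [135,143): 8 bp
  [143,155): 12 bp
  [155,175): 20 bp
  [175,176): 1 bp
  [176,192): 16 bp

[1,2,2,6,8,8,8,9,9,9,10,10,11,11,12,16,18,20,22]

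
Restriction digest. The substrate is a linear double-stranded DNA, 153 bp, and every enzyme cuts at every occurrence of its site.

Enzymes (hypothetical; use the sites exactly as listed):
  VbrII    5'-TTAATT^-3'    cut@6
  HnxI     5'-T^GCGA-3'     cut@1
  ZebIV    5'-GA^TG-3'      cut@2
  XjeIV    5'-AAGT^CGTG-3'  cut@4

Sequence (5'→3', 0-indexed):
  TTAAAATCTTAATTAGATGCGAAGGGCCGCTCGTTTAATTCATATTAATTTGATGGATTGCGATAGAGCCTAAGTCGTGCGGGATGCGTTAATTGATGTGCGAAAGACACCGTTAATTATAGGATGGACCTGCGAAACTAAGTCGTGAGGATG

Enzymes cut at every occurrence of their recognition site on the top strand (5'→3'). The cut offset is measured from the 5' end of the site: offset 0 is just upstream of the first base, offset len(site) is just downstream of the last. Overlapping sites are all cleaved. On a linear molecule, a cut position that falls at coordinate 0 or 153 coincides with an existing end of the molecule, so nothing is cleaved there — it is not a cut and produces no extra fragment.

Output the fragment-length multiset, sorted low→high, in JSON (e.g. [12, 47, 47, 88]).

Site scan:
  VbrII TTAATT/6: at [8, 34, 44, 88, 112] ⇒ [14, 40, 50, 94, 118]
  HnxI TGCGA/1: at [17, 58, 98, 130] ⇒ [18, 59, 99, 131]
  ZebIV GATG/2: at [15, 51, 82, 94, 122, 149] ⇒ [17, 53, 84, 96, 124, 151]
  XjeIV AAGTCGTG/4: at [71, 139] ⇒ [75, 143]

All cut coordinates (distinct, sorted): [14, 17, 18, 40, 50, 53, 59, 75, 84, 94, 96, 99, 118, 124, 131, 143, 151]

Fragments:
  [0,14): 14 bp
  [14,17): 3 bp
  [17,18): 1 bp
  [18,40): 22 bp
  [40,50): 10 bp
  [50,53): 3 bp
  [53,59): 6 bp
  [59,75): 16 bp
  [75,84): 9 bp
  [84,94): 10 bp
  [94,96): 2 bp
  [96,99): 3 bp
  [99,118): 19 bp
  [118,124): 6 bp
  [124,131): 7 bp
  [131,143): 12 bp
  [143,151): 8 bp
  [151,153): 2 bp

[1,2,2,3,3,3,6,6,7,8,9,10,10,12,14,16,19,22]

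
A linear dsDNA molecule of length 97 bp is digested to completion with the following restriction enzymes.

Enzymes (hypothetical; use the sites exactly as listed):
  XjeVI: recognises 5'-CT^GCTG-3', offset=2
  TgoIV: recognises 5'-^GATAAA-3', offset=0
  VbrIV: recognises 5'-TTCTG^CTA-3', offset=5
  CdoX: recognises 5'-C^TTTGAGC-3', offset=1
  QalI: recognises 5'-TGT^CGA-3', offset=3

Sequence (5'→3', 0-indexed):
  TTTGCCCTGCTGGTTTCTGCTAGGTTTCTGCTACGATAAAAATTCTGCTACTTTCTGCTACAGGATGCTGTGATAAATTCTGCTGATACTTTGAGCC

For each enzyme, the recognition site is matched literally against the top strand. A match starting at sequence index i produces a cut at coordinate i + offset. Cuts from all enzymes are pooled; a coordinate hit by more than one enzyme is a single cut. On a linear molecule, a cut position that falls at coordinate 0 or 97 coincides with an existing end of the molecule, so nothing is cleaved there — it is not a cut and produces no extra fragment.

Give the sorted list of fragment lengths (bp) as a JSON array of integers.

Per-enzyme occurrences:
  XjeVI CTGCTG/2: at [6, 79] ⇒ [8, 81]
  TgoIV GATAAA/0: at [34, 71] ⇒ [34, 71]
  VbrIV TTCTGCTA/5: at [14, 25, 42, 52] ⇒ [19, 30, 47, 57]
  CdoX CTTTGAGC/1: at [88] ⇒ [89]
  QalI (TGTCGA, off=3): no sites

Pooled cuts: [8, 19, 30, 34, 47, 57, 71, 81, 89]

Fragments:
  [0,8): 8 bp
  [8,19): 11 bp
  [19,30): 11 bp
  [30,34): 4 bp
  [34,47): 13 bp
  [47,57): 10 bp
  [57,71): 14 bp
  [71,81): 10 bp
  [81,89): 8 bp
  [89,97): 8 bp

[4,8,8,8,10,10,11,11,13,14]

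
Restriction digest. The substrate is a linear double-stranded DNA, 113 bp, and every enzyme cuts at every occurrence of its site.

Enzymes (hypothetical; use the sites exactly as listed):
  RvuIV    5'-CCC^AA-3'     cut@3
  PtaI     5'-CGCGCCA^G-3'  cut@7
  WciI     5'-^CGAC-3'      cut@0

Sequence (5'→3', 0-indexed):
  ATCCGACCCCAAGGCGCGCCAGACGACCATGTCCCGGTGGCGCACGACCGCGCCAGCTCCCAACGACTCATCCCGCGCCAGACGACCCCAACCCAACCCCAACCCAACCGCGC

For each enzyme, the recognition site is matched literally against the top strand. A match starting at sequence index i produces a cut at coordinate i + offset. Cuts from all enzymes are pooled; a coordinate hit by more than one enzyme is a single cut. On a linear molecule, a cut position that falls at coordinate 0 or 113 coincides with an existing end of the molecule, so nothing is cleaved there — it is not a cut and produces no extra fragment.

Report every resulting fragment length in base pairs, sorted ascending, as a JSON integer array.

[2,2,2,3,5,5,6,6,7,7,8,11,11,17,21]

Per-enzyme occurrences:
  RvuIV CCCAA/3: at [7, 58, 86, 91, 97, 102] ⇒ [10, 61, 89, 94, 100, 105]
  PtaI CGCGCCAG/7: at [14, 48, 73] ⇒ [21, 55, 80]
  WciI CGAC/0: at [3, 23, 44, 63, 82] ⇒ [3, 23, 44, 63, 82]

All cut coordinates (distinct, sorted): [3, 10, 21, 23, 44, 55, 61, 63, 80, 82, 89, 94, 100, 105]

Fragment lengths:
  [0,3): 3 bp
  [3,10): 7 bp
  [10,21): 11 bp
  [21,23): 2 bp
  [23,44): 21 bp
  [44,55): 11 bp
  [55,61): 6 bp
  [61,63): 2 bp
  [63,80): 17 bp
  [80,82): 2 bp
  [82,89): 7 bp
  [89,94): 5 bp
  [94,100): 6 bp
  [100,105): 5 bp
  [105,113): 8 bp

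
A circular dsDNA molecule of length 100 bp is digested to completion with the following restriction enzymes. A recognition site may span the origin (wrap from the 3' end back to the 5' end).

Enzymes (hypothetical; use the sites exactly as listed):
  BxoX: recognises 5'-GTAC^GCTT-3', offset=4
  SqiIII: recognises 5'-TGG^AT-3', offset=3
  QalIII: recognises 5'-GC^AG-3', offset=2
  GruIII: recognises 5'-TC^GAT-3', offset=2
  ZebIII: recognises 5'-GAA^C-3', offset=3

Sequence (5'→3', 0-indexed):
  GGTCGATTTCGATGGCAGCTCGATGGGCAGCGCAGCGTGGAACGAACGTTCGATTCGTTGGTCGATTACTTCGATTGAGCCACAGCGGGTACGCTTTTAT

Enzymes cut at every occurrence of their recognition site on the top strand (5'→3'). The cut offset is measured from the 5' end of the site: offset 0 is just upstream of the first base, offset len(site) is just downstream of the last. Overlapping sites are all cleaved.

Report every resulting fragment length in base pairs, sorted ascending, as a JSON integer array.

Site scan:
  BxoX (GTACGCTT, off=4): starts [88] → cuts [92]
  SqiIII (TGGAT, off=3): no sites
  QalIII (GCAG, off=2): starts [14, 26, 31] → cuts [16, 28, 33]
  GruIII (TCGAT, off=2): starts [2, 8, 19, 49, 61, 70] → cuts [4, 10, 21, 51, 63, 72]
  ZebIII (GAAC, off=3): starts [39, 43] → cuts [42, 46]

All cut coordinates (distinct, sorted): [4, 10, 16, 21, 28, 33, 42, 46, 51, 63, 72, 92]

Fragment lengths:
  4→10: 6 bp
  10→16: 6 bp
  16→21: 5 bp
  21→28: 7 bp
  28→33: 5 bp
  33→42: 9 bp
  42→46: 4 bp
  46→51: 5 bp
  51→63: 12 bp
  63→72: 9 bp
  72→92: 20 bp
  92→4 (wrap): 100-92+4 = 12 bp

[4,5,5,5,6,6,7,9,9,12,12,20]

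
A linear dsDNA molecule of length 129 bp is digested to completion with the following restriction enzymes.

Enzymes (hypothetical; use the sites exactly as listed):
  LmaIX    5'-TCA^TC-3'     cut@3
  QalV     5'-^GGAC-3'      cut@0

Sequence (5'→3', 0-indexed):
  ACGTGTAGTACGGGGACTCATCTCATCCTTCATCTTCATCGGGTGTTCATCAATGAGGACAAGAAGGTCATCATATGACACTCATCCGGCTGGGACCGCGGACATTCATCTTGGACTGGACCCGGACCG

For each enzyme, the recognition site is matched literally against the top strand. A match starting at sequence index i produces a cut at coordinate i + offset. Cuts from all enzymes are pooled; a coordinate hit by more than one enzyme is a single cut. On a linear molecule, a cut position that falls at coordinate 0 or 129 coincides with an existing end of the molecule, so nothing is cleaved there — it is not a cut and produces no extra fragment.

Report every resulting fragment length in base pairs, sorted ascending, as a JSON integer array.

[4,5,5,6,6,6,7,7,7,7,8,9,11,13,14,14]

Per-enzyme occurrences:
  LmaIX (TCATC, off=3): starts [17, 22, 29, 35, 46, 67, 81, 105] → cuts [20, 25, 32, 38, 49, 70, 84, 108]
  QalV (GGAC, off=0): starts [13, 56, 92, 99, 112, 117, 123] → cuts [13, 56, 92, 99, 112, 117, 123]

All cut coordinates (distinct, sorted): [13, 20, 25, 32, 38, 49, 56, 70, 84, 92, 99, 108, 112, 117, 123]

Fragments:
  [0,13): 13 bp
  [13,20): 7 bp
  [20,25): 5 bp
  [25,32): 7 bp
  [32,38): 6 bp
  [38,49): 11 bp
  [49,56): 7 bp
  [56,70): 14 bp
  [70,84): 14 bp
  [84,92): 8 bp
  [92,99): 7 bp
  [99,108): 9 bp
  [108,112): 4 bp
  [112,117): 5 bp
  [117,123): 6 bp
  [123,129): 6 bp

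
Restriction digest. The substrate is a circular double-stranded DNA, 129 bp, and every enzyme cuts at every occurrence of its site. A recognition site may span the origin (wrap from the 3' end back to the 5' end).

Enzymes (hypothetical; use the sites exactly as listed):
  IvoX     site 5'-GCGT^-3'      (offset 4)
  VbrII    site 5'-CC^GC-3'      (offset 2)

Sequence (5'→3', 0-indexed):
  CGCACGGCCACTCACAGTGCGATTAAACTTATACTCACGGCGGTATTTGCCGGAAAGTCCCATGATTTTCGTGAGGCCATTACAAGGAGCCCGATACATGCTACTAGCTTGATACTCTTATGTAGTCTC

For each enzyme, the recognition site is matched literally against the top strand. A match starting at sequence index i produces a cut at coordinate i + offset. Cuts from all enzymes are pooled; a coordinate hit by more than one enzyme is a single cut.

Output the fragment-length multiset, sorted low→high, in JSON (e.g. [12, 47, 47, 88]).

[129]

Scan for sites:
  IvoX (GCGT, off=4): no sites
  VbrII CCGC/2: at [128] ⇒ [1]

Pooled cuts: [1]

Fragments:
  1→1 (wrap): 129-1+1 = 129 bp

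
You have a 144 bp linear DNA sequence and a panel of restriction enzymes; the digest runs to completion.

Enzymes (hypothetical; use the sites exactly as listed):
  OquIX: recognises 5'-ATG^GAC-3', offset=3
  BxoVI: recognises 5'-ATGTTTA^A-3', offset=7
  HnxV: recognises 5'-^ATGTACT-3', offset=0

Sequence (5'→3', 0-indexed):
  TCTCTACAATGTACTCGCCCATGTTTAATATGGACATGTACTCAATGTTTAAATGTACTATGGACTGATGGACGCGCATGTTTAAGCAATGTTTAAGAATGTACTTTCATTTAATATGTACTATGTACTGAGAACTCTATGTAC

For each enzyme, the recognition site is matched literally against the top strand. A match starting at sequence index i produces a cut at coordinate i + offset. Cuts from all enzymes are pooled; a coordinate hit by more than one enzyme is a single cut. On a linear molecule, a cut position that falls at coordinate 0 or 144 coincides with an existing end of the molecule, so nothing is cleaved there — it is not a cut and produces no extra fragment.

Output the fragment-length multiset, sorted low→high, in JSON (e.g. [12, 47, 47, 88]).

Site scan:
  OquIX ATGGAC/3: at [29, 59, 67] ⇒ [32, 62, 70]
  BxoVI ATGTTTAA/7: at [20, 44, 77, 88] ⇒ [27, 51, 84, 95]
  HnxV ATGTACT/0: at [8, 35, 52, 98, 115, 122] ⇒ [8, 35, 52, 98, 115, 122]

All cut coordinates (distinct, sorted): [8, 27, 32, 35, 51, 52, 62, 70, 84, 95, 98, 115, 122]

Fragment lengths:
  [0,8): 8 bp
  [8,27): 19 bp
  [27,32): 5 bp
  [32,35): 3 bp
  [35,51): 16 bp
  [51,52): 1 bp
  [52,62): 10 bp
  [62,70): 8 bp
  [70,84): 14 bp
  [84,95): 11 bp
  [95,98): 3 bp
  [98,115): 17 bp
  [115,122): 7 bp
  [122,144): 22 bp

[1,3,3,5,7,8,8,10,11,14,16,17,19,22]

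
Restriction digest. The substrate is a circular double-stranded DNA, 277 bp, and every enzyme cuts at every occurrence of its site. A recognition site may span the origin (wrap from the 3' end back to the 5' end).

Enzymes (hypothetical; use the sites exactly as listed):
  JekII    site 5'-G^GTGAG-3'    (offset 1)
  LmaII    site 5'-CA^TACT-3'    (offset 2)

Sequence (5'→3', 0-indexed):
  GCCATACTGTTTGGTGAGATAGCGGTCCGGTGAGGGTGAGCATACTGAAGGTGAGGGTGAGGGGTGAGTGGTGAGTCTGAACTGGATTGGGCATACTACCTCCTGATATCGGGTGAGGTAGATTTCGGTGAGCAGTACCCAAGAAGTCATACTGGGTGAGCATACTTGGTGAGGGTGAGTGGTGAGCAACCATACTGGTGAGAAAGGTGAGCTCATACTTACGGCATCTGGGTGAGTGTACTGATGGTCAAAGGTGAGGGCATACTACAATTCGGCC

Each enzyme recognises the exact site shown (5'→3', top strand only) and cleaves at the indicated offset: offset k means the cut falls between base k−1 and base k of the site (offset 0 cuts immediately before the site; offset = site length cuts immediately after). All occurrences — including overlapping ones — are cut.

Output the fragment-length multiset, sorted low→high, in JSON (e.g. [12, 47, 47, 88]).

Scan for sites:
  JekII GGTGAG/1: at [12, 28, 34, 49, 55, 62, 69, 111, 126, 154, 167, 173, 180, 196, 205, 230, 252] ⇒ [13, 29, 35, 50, 56, 63, 70, 112, 127, 155, 168, 174, 181, 197, 206, 231, 253]
  LmaII CATACT/2: at [2, 40, 91, 147, 160, 190, 213, 260] ⇒ [4, 42, 93, 149, 162, 192, 215, 262]

All cut coordinates (distinct, sorted): [4, 13, 29, 35, 42, 50, 56, 63, 70, 93, 112, 127, 149, 155, 162, 168, 174, 181, 192, 197, 206, 215, 231, 253, 262]

Fragments:
  4→13: 9 bp
  13→29: 16 bp
  29→35: 6 bp
  35→42: 7 bp
  42→50: 8 bp
  50→56: 6 bp
  56→63: 7 bp
  63→70: 7 bp
  70→93: 23 bp
  93→112: 19 bp
  112→127: 15 bp
  127→149: 22 bp
  149→155: 6 bp
  155→162: 7 bp
  162→168: 6 bp
  168→174: 6 bp
  174→181: 7 bp
  181→192: 11 bp
  192→197: 5 bp
  197→206: 9 bp
  206→215: 9 bp
  215→231: 16 bp
  231→253: 22 bp
  253→262: 9 bp
  262→4 (wrap): 277-262+4 = 19 bp

[5,6,6,6,6,6,7,7,7,7,7,8,9,9,9,9,11,15,16,16,19,19,22,22,23]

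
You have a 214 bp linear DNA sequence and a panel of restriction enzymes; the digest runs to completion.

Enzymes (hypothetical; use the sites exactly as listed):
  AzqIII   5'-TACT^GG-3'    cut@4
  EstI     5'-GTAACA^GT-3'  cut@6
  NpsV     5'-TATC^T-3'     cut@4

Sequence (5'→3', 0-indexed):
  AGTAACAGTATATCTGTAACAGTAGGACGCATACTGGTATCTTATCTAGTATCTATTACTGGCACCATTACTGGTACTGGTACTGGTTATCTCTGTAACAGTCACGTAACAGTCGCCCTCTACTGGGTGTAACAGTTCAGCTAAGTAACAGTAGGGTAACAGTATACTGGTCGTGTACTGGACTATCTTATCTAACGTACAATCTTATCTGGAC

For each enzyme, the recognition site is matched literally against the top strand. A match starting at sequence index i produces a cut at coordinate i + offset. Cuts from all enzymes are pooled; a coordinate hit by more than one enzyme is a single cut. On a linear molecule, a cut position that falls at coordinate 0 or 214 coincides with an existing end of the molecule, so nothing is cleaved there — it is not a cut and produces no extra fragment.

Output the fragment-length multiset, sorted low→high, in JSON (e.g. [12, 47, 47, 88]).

Scan for sites:
  AzqIII (TACTGG, off=4): starts [31, 56, 68, 74, 80, 120, 164, 175] → cuts [35, 60, 72, 78, 84, 124, 168, 179]
  EstI (GTAACAGT, off=6): starts [1, 15, 94, 105, 128, 144, 155] → cuts [7, 21, 100, 111, 134, 150, 161]
  NpsV (TATCT, off=4): starts [10, 37, 42, 49, 87, 183, 188, 205] → cuts [14, 41, 46, 53, 91, 187, 192, 209]

Pooled cuts: [7, 14, 21, 35, 41, 46, 53, 60, 72, 78, 84, 91, 100, 111, 124, 134, 150, 161, 168, 179, 187, 192, 209]

Fragments:
  [0,7): 7 bp
  [7,14): 7 bp
  [14,21): 7 bp
  [21,35): 14 bp
  [35,41): 6 bp
  [41,46): 5 bp
  [46,53): 7 bp
  [53,60): 7 bp
  [60,72): 12 bp
  [72,78): 6 bp
  [78,84): 6 bp
  [84,91): 7 bp
  [91,100): 9 bp
  [100,111): 11 bp
  [111,124): 13 bp
  [124,134): 10 bp
  [134,150): 16 bp
  [150,161): 11 bp
  [161,168): 7 bp
  [168,179): 11 bp
  [179,187): 8 bp
  [187,192): 5 bp
  [192,209): 17 bp
  [209,214): 5 bp

[5,5,5,6,6,6,7,7,7,7,7,7,7,8,9,10,11,11,11,12,13,14,16,17]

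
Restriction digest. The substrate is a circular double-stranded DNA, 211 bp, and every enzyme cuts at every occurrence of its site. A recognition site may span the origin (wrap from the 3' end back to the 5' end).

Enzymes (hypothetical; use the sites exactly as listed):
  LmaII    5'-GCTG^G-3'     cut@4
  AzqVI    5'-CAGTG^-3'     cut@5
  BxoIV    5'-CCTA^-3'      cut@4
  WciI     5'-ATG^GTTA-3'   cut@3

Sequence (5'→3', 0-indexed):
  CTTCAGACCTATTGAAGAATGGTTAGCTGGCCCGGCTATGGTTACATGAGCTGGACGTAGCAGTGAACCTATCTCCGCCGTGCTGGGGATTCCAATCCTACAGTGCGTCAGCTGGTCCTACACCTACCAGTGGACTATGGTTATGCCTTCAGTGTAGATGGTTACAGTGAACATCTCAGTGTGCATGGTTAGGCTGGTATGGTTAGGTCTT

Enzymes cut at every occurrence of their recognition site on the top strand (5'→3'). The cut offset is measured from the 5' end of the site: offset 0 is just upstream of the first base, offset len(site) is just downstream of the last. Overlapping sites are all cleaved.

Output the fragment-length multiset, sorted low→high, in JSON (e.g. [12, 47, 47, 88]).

Per-enzyme occurrences:
  LmaII (GCTGG, off=4): starts [25, 49, 81, 110, 192] → cuts [29, 53, 85, 114, 196]
  AzqVI (CAGTG, off=5): starts [60, 100, 127, 149, 164, 176] → cuts [65, 105, 132, 154, 169, 181]
  BxoIV (CCTA, off=4): starts [7, 67, 96, 116, 122] → cuts [11, 71, 100, 120, 126]
  WciI (ATGGTTA, off=3): starts [18, 37, 136, 157, 184, 198] → cuts [21, 40, 139, 160, 187, 201]

Pooled cuts: [11, 21, 29, 40, 53, 65, 71, 85, 100, 105, 114, 120, 126, 132, 139, 154, 160, 169, 181, 187, 196, 201]

Fragment lengths:
  11→21: 10 bp
  21→29: 8 bp
  29→40: 11 bp
  40→53: 13 bp
  53→65: 12 bp
  65→71: 6 bp
  71→85: 14 bp
  85→100: 15 bp
  100→105: 5 bp
  105→114: 9 bp
  114→120: 6 bp
  120→126: 6 bp
  126→132: 6 bp
  132→139: 7 bp
  139→154: 15 bp
  154→160: 6 bp
  160→169: 9 bp
  169→181: 12 bp
  181→187: 6 bp
  187→196: 9 bp
  196→201: 5 bp
  201→11 (wrap): 211-201+11 = 21 bp

[5,5,6,6,6,6,6,6,7,8,9,9,9,10,11,12,12,13,14,15,15,21]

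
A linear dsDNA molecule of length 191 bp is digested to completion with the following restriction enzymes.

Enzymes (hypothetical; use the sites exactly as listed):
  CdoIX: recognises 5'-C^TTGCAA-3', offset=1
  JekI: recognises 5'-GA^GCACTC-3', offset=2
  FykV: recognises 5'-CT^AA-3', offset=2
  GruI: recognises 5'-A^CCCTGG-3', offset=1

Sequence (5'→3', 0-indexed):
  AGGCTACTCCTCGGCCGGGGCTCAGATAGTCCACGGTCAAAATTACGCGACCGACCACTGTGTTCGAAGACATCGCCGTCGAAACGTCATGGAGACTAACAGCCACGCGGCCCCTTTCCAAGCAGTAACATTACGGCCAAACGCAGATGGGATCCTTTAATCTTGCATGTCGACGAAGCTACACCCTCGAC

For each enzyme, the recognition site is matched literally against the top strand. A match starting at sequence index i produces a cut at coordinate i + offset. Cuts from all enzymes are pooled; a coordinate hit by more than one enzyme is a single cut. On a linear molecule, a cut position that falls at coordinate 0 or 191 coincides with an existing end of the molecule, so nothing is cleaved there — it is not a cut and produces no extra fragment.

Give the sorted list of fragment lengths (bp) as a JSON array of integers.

[94,97]

Site scan:
  CdoIX (CTTGCAA, off=1): no sites
  JekI (GAGCACTC, off=2): no sites
  FykV (CTAA, off=2): starts [95] → cuts [97]
  GruI (ACCCTGG, off=1): no sites

All cut coordinates (distinct, sorted): [97]

Fragments:
  [0,97): 97 bp
  [97,191): 94 bp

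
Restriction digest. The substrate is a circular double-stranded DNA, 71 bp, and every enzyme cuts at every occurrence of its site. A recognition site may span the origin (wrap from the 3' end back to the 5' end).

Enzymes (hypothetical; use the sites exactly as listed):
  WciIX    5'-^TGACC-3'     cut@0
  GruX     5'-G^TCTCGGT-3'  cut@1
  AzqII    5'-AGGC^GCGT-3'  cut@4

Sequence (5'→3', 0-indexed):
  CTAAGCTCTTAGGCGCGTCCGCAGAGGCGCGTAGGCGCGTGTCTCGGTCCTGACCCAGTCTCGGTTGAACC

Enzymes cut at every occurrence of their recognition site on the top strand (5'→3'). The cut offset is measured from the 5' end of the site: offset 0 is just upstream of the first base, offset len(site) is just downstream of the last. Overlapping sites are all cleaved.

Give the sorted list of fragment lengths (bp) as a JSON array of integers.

[5,8,8,9,14,27]

Site scan:
  WciIX TGACC/0: at [50] ⇒ [50]
  GruX GTCTCGGT/1: at [40, 57] ⇒ [41, 58]
  AzqII AGGCGCGT/4: at [10, 24, 32] ⇒ [14, 28, 36]

Pooled cuts: [14, 28, 36, 41, 50, 58]

Fragments:
  14→28: 14 bp
  28→36: 8 bp
  36→41: 5 bp
  41→50: 9 bp
  50→58: 8 bp
  58→14 (wrap): 71-58+14 = 27 bp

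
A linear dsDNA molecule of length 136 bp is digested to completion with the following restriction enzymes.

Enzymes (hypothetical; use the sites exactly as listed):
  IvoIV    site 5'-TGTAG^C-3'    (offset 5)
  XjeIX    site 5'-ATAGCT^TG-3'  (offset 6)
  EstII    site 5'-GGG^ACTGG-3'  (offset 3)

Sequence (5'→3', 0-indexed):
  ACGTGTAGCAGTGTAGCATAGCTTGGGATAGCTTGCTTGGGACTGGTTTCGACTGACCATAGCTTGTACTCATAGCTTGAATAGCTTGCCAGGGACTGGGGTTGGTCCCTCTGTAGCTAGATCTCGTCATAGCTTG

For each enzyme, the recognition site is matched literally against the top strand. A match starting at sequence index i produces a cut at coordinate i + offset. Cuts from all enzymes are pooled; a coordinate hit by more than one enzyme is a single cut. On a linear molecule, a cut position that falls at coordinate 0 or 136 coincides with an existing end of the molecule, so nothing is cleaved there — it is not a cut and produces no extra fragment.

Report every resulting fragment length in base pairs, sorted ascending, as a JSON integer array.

Site scan:
  IvoIV (TGTAGC, off=5): starts [3, 11, 111] → cuts [8, 16, 116]
  XjeIX (ATAGCTTG, off=6): starts [17, 27, 58, 71, 80, 128] → cuts [23, 33, 64, 77, 86, 134]
  EstII (GGGACTGG, off=3): starts [38, 91] → cuts [41, 94]

Pooled cuts: [8, 16, 23, 33, 41, 64, 77, 86, 94, 116, 134]

Fragments:
  [0,8): 8 bp
  [8,16): 8 bp
  [16,23): 7 bp
  [23,33): 10 bp
  [33,41): 8 bp
  [41,64): 23 bp
  [64,77): 13 bp
  [77,86): 9 bp
  [86,94): 8 bp
  [94,116): 22 bp
  [116,134): 18 bp
  [134,136): 2 bp

[2,7,8,8,8,8,9,10,13,18,22,23]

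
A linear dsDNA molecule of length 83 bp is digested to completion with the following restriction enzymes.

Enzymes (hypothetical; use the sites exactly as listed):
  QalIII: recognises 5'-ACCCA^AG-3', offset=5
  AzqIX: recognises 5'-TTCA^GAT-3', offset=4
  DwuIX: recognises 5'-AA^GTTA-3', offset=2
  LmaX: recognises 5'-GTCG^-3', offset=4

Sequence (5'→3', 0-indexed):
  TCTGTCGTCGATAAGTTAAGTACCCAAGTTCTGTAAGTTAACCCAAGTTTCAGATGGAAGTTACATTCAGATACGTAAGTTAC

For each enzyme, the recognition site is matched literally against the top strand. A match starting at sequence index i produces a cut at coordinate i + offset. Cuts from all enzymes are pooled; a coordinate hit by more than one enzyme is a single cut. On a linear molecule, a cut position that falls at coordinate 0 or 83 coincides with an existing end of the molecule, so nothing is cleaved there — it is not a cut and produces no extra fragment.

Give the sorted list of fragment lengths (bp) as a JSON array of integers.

[3,4,5,7,7,7,9,9,10,10,12]

Site scan:
  QalIII ACCCAAG/5: at [21, 40] ⇒ [26, 45]
  AzqIX TTCAGAT/4: at [48, 65] ⇒ [52, 69]
  DwuIX AAGTTA/2: at [12, 34, 57, 76] ⇒ [14, 36, 59, 78]
  LmaX GTCG/4: at [3, 6] ⇒ [7, 10]

All cut coordinates (distinct, sorted): [7, 10, 14, 26, 36, 45, 52, 59, 69, 78]

Fragment lengths:
  [0,7): 7 bp
  [7,10): 3 bp
  [10,14): 4 bp
  [14,26): 12 bp
  [26,36): 10 bp
  [36,45): 9 bp
  [45,52): 7 bp
  [52,59): 7 bp
  [59,69): 10 bp
  [69,78): 9 bp
  [78,83): 5 bp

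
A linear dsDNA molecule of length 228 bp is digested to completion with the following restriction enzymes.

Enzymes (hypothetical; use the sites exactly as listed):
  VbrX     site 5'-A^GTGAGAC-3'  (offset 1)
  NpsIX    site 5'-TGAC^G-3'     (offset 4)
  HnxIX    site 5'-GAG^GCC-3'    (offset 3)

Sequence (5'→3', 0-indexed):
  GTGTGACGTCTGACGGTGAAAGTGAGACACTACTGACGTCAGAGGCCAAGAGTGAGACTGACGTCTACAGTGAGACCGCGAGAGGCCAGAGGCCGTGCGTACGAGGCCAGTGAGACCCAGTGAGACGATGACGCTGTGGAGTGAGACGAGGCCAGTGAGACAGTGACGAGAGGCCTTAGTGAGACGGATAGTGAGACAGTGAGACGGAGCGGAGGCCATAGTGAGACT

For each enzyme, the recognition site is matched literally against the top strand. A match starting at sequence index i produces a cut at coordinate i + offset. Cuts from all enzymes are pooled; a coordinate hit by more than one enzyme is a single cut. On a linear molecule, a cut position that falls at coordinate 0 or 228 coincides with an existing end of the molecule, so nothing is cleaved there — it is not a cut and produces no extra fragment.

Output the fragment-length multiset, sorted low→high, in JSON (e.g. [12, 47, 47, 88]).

[4,4,5,6,6,7,7,7,7,7,7,7,8,8,8,10,10,11,12,13,13,14,15,16,16]

Per-enzyme occurrences:
  VbrX (AGTGAGAC, off=1): starts [20, 50, 68, 108, 118, 139, 153, 177, 189, 197, 219] → cuts [21, 51, 69, 109, 119, 140, 154, 178, 190, 198, 220]
  NpsIX (TGACG, off=4): starts [3, 10, 33, 58, 128, 163] → cuts [7, 14, 37, 62, 132, 167]
  HnxIX (GAGGCC, off=3): starts [41, 81, 88, 102, 147, 169, 211] → cuts [44, 84, 91, 105, 150, 172, 214]

Pooled cuts: [7, 14, 21, 37, 44, 51, 62, 69, 84, 91, 105, 109, 119, 132, 140, 150, 154, 167, 172, 178, 190, 198, 214, 220]

Fragment lengths:
  [0,7): 7 bp
  [7,14): 7 bp
  [14,21): 7 bp
  [21,37): 16 bp
  [37,44): 7 bp
  [44,51): 7 bp
  [51,62): 11 bp
  [62,69): 7 bp
  [69,84): 15 bp
  [84,91): 7 bp
  [91,105): 14 bp
  [105,109): 4 bp
  [109,119): 10 bp
  [119,132): 13 bp
  [132,140): 8 bp
  [140,150): 10 bp
  [150,154): 4 bp
  [154,167): 13 bp
  [167,172): 5 bp
  [172,178): 6 bp
  [178,190): 12 bp
  [190,198): 8 bp
  [198,214): 16 bp
  [214,220): 6 bp
  [220,228): 8 bp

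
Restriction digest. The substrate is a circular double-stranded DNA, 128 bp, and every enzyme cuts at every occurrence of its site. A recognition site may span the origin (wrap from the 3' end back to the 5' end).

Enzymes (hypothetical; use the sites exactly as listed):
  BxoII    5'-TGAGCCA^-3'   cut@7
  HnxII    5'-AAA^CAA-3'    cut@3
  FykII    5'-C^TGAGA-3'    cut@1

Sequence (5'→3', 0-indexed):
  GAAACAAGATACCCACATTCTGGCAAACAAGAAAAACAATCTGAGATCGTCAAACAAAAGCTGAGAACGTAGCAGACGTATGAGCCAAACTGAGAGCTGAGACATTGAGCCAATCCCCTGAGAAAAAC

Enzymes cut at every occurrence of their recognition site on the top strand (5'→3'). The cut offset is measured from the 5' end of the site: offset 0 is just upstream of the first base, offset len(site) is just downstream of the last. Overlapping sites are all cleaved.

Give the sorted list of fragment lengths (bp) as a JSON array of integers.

[3,5,6,7,7,9,13,14,15,23,26]

Site scan:
  BxoII TGAGCCA/7: at [80, 105] ⇒ [87, 112]
  HnxII AAACAA/3: at [1, 24, 33, 51] ⇒ [4, 27, 36, 54]
  FykII CTGAGA/1: at [40, 60, 89, 96, 117] ⇒ [41, 61, 90, 97, 118]

All cut coordinates (distinct, sorted): [4, 27, 36, 41, 54, 61, 87, 90, 97, 112, 118]

Fragments:
  4→27: 23 bp
  27→36: 9 bp
  36→41: 5 bp
  41→54: 13 bp
  54→61: 7 bp
  61→87: 26 bp
  87→90: 3 bp
  90→97: 7 bp
  97→112: 15 bp
  112→118: 6 bp
  118→4 (wrap): 128-118+4 = 14 bp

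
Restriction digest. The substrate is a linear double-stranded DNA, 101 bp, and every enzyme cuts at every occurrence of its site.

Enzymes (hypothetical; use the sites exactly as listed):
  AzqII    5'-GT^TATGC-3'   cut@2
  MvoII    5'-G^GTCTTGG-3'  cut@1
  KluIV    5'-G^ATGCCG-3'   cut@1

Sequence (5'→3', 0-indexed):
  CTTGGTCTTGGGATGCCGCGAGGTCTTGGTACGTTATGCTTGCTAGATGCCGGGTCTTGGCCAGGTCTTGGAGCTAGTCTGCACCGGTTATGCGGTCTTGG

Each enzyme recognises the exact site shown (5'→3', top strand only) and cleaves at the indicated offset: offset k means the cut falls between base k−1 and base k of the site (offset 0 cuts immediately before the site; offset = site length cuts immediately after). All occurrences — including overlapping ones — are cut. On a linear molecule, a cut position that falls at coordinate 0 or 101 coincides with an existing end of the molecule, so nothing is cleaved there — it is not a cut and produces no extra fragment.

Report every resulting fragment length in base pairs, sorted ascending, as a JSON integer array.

[4,6,7,7,8,10,11,12,12,24]

Per-enzyme occurrences:
  AzqII (GTTATGC, off=2): starts [32, 86] → cuts [34, 88]
  MvoII (GGTCTTGG, off=1): starts [3, 21, 52, 63, 93] → cuts [4, 22, 53, 64, 94]
  KluIV (GATGCCG, off=1): starts [11, 45] → cuts [12, 46]

Pooled cuts: [4, 12, 22, 34, 46, 53, 64, 88, 94]

Fragment lengths:
  [0,4): 4 bp
  [4,12): 8 bp
  [12,22): 10 bp
  [22,34): 12 bp
  [34,46): 12 bp
  [46,53): 7 bp
  [53,64): 11 bp
  [64,88): 24 bp
  [88,94): 6 bp
  [94,101): 7 bp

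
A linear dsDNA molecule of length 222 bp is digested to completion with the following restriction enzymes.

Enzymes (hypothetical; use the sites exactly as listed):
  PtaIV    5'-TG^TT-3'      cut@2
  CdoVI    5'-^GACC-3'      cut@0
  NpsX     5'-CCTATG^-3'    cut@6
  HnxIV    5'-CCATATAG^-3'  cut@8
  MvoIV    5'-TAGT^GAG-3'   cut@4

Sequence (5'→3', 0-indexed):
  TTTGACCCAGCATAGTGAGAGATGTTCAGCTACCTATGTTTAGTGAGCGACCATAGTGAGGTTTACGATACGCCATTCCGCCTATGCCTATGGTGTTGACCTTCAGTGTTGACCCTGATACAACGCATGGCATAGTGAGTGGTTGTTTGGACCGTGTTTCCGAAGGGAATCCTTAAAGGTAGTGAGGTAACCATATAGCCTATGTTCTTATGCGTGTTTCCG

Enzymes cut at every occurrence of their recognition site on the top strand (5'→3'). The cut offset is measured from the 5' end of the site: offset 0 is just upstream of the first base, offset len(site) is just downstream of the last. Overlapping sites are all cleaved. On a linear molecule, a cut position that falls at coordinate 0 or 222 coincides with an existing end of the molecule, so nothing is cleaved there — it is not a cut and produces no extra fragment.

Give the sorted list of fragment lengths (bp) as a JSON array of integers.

Scan for sites:
  PtaIV TGTT/2: at [22, 36, 93, 106, 143, 154, 202, 214] ⇒ [24, 38, 95, 108, 145, 156, 204, 216]
  CdoVI GACC/0: at [3, 48, 97, 110, 149] ⇒ [3, 48, 97, 110, 149]
  NpsX CCTATG/6: at [32, 80, 86, 198] ⇒ [38, 86, 92, 204]
  HnxIV CCATATAG/8: at [190] ⇒ [198]
  MvoIV TAGTGAG/4: at [12, 40, 53, 132, 179] ⇒ [16, 44, 57, 136, 183]

All cut coordinates (distinct, sorted): [3, 16, 24, 38, 44, 48, 57, 86, 92, 95, 97, 108, 110, 136, 145, 149, 156, 183, 198, 204, 216]

Fragment lengths:
  [0,3): 3 bp
  [3,16): 13 bp
  [16,24): 8 bp
  [24,38): 14 bp
  [38,44): 6 bp
  [44,48): 4 bp
  [48,57): 9 bp
  [57,86): 29 bp
  [86,92): 6 bp
  [92,95): 3 bp
  [95,97): 2 bp
  [97,108): 11 bp
  [108,110): 2 bp
  [110,136): 26 bp
  [136,145): 9 bp
  [145,149): 4 bp
  [149,156): 7 bp
  [156,183): 27 bp
  [183,198): 15 bp
  [198,204): 6 bp
  [204,216): 12 bp
  [216,222): 6 bp

[2,2,3,3,4,4,6,6,6,6,7,8,9,9,11,12,13,14,15,26,27,29]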